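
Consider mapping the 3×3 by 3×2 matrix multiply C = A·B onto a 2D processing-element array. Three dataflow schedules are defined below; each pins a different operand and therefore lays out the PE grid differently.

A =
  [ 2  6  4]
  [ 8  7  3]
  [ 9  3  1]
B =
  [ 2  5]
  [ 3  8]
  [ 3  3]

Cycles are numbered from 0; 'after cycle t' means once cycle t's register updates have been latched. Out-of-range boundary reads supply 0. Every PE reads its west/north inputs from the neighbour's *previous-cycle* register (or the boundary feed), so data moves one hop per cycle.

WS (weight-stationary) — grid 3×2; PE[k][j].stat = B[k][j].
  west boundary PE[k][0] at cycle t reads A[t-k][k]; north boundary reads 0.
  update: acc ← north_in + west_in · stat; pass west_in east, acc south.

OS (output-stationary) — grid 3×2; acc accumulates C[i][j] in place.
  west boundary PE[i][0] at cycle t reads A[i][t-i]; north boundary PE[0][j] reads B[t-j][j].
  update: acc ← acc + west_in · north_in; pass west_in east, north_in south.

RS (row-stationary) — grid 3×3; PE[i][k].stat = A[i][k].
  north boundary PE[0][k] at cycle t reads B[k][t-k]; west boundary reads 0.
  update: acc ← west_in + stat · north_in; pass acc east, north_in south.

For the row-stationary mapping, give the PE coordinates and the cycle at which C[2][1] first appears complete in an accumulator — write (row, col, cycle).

RS: C[2][1] accumulates in PE[2][2]:
  0: (2,2).acc=0  regs=<0,0>
  1: (2,2).acc=0  regs=<0,0>
  2: (2,2).acc=0  regs=<0,0>
  3: (2,2).acc=0  regs=<0,0>
  4: (2,2).acc=30  regs=<30,3>
  5: (2,2).acc=72  regs=<72,3>

(row, col, cycle) = (2, 2, 5)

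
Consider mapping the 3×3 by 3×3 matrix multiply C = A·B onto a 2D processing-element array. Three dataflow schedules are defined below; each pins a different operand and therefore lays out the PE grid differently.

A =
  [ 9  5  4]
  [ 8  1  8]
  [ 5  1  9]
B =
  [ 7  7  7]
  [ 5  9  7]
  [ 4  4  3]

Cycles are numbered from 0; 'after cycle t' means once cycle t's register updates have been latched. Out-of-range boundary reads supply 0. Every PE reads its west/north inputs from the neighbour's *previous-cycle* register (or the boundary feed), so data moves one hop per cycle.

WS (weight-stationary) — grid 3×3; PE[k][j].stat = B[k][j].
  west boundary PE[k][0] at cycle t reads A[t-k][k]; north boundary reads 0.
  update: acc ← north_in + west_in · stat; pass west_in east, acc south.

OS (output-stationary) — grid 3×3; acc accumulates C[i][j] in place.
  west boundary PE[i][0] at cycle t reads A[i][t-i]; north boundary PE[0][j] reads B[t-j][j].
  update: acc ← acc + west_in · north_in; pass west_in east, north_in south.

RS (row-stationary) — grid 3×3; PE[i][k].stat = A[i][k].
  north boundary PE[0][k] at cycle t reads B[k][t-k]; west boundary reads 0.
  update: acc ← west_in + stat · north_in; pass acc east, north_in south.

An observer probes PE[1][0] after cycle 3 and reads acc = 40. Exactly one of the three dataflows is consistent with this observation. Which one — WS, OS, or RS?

dataflow = WS

WS [3×3] PE[1][0] across cycles:
  0: (1,0).acc=0  regs=<0,0>
  1: (1,0).acc=88  regs=<5,88>
  2: (1,0).acc=61  regs=<1,61>
  3: (1,0).acc=40  regs=<1,40>
OS [3×3] PE[1][0] across cycles:
  0: (1,0).acc=0  regs=<0,0>
  1: (1,0).acc=56  regs=<8,7>
  2: (1,0).acc=61  regs=<1,5>
  3: (1,0).acc=93  regs=<8,4>
RS [3×3] PE[1][0] across cycles:
  0: (1,0).acc=0  regs=<0,0>
  1: (1,0).acc=56  regs=<56,7>
  2: (1,0).acc=56  regs=<56,7>
  3: (1,0).acc=56  regs=<56,7>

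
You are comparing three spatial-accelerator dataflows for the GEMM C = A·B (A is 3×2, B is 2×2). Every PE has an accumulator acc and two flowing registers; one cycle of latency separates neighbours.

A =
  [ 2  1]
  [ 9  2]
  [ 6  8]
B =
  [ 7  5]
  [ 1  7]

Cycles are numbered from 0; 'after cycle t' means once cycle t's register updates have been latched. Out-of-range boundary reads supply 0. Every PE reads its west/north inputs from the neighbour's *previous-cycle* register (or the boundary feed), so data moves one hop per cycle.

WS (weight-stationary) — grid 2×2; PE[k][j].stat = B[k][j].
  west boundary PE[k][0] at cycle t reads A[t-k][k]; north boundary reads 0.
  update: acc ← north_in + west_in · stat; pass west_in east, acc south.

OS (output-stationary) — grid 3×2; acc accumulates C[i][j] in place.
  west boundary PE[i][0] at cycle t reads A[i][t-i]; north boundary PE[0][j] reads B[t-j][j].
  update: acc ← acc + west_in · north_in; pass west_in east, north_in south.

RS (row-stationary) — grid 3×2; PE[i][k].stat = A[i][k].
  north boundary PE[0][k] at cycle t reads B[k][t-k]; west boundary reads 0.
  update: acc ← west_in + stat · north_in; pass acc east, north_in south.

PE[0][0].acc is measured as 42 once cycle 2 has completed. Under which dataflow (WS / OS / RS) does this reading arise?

dataflow = WS

WS (2×2 grid), PE[0][0]:
  c0 r0c0: 14 / 2 / 14
  c1 r0c0: 63 / 9 / 63
  c2 r0c0: 42 / 6 / 42
OS (3×2 grid), PE[0][0]:
  c0 r0c0: 14 / 2 / 7
  c1 r0c0: 15 / 1 / 1
  c2 r0c0: 15 / 0 / 0
RS (3×2 grid), PE[0][0]:
  c0 r0c0: 14 / 14 / 7
  c1 r0c0: 10 / 10 / 5
  c2 r0c0: 0 / 0 / 0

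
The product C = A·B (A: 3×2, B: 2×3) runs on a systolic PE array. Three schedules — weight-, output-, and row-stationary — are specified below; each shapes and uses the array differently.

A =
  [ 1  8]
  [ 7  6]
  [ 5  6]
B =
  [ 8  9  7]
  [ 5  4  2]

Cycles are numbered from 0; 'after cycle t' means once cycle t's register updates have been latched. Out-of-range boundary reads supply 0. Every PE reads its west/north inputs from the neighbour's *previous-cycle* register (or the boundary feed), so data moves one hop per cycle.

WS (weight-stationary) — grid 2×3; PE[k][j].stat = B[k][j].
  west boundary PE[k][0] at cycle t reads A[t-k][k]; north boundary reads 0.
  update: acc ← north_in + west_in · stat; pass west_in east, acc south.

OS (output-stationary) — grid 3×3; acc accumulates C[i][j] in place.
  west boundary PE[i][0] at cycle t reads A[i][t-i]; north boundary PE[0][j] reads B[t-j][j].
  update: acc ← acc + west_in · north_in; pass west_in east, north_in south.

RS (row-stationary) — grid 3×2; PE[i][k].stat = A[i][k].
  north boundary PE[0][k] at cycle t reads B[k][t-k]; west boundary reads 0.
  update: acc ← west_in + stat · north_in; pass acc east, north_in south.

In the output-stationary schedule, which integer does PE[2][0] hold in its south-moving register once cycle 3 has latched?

OS (3×3). Following PE[2][0] plus its west/north inputs:
  0: (1,0).acc=0  regs=<0,0>
  0: (2,0).acc=0  regs=<0,0>
  1: (1,0).acc=56  regs=<7,8>
  1: (2,0).acc=0  regs=<0,0>
  2: (1,0).acc=86  regs=<6,5>
  2: (2,0).acc=40  regs=<5,8>
  3: (1,0).acc=86  regs=<0,0>
  3: (2,0).acc=70  regs=<6,5>

register = 5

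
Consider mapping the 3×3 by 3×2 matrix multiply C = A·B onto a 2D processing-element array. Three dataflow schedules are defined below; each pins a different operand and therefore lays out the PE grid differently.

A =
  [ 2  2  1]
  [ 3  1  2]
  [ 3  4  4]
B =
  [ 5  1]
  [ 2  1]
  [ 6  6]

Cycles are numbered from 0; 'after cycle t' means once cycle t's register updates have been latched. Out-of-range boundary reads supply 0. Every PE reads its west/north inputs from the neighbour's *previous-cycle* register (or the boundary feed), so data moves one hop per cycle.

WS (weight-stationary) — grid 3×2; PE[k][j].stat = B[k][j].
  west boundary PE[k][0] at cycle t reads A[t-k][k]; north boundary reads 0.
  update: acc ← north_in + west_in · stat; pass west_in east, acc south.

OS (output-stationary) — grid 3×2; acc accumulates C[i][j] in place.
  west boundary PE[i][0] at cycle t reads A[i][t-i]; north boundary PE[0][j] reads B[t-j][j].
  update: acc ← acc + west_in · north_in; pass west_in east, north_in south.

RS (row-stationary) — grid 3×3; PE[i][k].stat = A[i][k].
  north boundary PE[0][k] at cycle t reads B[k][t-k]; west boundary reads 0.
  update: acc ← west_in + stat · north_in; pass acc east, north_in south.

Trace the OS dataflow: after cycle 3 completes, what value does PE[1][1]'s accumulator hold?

PE[1][1].acc = 4

OS on a 3×2 grid — tracing PE[1][1] and its feeders:
  cycle 0: PE[0][1] → acc 0, east 0, south 0
  cycle 0: PE[1][0] → acc 0, east 0, south 0
  cycle 0: PE[1][1] → acc 0, east 0, south 0
  cycle 1: PE[0][1] → acc 2, east 2, south 1
  cycle 1: PE[1][0] → acc 15, east 3, south 5
  cycle 1: PE[1][1] → acc 0, east 0, south 0
  cycle 2: PE[0][1] → acc 4, east 2, south 1
  cycle 2: PE[1][0] → acc 17, east 1, south 2
  cycle 2: PE[1][1] → acc 3, east 3, south 1
  cycle 3: PE[0][1] → acc 10, east 1, south 6
  cycle 3: PE[1][0] → acc 29, east 2, south 6
  cycle 3: PE[1][1] → acc 4, east 1, south 1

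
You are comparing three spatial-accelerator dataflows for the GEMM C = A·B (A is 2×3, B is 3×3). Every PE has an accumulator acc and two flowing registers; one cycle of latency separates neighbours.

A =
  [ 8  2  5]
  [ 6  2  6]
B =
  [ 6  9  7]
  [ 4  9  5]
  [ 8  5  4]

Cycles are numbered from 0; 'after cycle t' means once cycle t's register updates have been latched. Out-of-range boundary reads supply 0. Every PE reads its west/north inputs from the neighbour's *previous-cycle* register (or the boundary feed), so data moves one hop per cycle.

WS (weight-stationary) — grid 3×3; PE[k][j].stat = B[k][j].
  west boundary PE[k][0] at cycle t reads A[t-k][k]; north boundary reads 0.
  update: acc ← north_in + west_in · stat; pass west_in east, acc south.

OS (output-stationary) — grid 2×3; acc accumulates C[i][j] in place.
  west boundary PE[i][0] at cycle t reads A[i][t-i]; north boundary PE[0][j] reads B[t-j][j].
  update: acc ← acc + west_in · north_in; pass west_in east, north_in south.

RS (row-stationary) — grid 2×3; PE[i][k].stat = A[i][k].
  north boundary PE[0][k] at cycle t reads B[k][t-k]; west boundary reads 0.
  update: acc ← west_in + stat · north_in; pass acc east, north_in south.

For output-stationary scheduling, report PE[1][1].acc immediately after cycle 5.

PE[1][1].acc = 102

Tracing OS — 2×3 array, target PE[1][1]:
  @0  [0,1]  acc 0  |  →0  ↓0
  @0  [1,0]  acc 0  |  →0  ↓0
  @0  [1,1]  acc 0  |  →0  ↓0
  @1  [0,1]  acc 72  |  →8  ↓9
  @1  [1,0]  acc 36  |  →6  ↓6
  @1  [1,1]  acc 0  |  →0  ↓0
  @2  [0,1]  acc 90  |  →2  ↓9
  @2  [1,0]  acc 44  |  →2  ↓4
  @2  [1,1]  acc 54  |  →6  ↓9
  @3  [0,1]  acc 115  |  →5  ↓5
  @3  [1,0]  acc 92  |  →6  ↓8
  @3  [1,1]  acc 72  |  →2  ↓9
  @4  [0,1]  acc 115  |  →0  ↓0
  @4  [1,0]  acc 92  |  →0  ↓0
  @4  [1,1]  acc 102  |  →6  ↓5
  @5  [0,1]  acc 115  |  →0  ↓0
  @5  [1,0]  acc 92  |  →0  ↓0
  @5  [1,1]  acc 102  |  →0  ↓0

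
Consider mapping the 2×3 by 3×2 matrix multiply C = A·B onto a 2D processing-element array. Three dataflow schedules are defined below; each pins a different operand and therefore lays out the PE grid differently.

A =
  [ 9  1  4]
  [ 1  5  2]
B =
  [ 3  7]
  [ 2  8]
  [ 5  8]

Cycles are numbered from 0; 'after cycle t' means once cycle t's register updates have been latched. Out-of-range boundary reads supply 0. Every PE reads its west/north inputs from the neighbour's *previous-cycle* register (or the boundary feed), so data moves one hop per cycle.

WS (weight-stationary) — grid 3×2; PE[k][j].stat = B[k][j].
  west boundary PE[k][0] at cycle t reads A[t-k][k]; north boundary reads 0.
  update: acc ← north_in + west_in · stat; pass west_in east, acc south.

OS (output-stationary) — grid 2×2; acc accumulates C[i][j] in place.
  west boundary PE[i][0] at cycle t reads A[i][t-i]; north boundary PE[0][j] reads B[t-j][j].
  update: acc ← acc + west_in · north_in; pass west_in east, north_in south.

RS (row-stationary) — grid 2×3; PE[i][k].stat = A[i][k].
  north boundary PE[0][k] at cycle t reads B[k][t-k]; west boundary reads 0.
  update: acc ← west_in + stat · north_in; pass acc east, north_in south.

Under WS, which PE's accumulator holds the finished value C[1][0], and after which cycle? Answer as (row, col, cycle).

(row, col, cycle) = (2, 0, 3)

WS — PE[2][0] is where C[1][0] collects:
  0: (2,0).acc=0  regs=<0,0>
  1: (2,0).acc=0  regs=<0,0>
  2: (2,0).acc=49  regs=<4,49>
  3: (2,0).acc=23  regs=<2,23>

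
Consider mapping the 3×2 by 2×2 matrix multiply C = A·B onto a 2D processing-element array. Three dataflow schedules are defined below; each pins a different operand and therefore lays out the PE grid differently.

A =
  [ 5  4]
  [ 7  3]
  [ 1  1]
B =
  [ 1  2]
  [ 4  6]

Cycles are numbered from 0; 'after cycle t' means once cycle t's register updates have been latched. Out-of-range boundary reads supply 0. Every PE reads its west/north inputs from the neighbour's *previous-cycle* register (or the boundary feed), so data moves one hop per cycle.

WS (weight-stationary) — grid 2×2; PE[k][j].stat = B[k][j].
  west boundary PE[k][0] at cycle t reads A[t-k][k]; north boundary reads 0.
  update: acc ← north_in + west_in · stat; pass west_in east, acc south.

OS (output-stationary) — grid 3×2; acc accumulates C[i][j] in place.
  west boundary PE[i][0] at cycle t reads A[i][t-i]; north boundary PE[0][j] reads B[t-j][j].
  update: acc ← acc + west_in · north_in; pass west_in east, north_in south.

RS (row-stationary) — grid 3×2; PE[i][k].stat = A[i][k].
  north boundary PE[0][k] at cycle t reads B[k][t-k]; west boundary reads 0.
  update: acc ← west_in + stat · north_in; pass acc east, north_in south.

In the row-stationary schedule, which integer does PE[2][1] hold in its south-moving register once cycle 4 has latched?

register = 6

Tracing RS — 3×2 array, target PE[2][1]:
  t=0 PE[1][1]: acc=0 h=0 v=0
  t=0 PE[2][0]: acc=0 h=0 v=0
  t=0 PE[2][1]: acc=0 h=0 v=0
  t=1 PE[1][1]: acc=0 h=0 v=0
  t=1 PE[2][0]: acc=0 h=0 v=0
  t=1 PE[2][1]: acc=0 h=0 v=0
  t=2 PE[1][1]: acc=19 h=19 v=4
  t=2 PE[2][0]: acc=1 h=1 v=1
  t=2 PE[2][1]: acc=0 h=0 v=0
  t=3 PE[1][1]: acc=32 h=32 v=6
  t=3 PE[2][0]: acc=2 h=2 v=2
  t=3 PE[2][1]: acc=5 h=5 v=4
  t=4 PE[1][1]: acc=0 h=0 v=0
  t=4 PE[2][0]: acc=0 h=0 v=0
  t=4 PE[2][1]: acc=8 h=8 v=6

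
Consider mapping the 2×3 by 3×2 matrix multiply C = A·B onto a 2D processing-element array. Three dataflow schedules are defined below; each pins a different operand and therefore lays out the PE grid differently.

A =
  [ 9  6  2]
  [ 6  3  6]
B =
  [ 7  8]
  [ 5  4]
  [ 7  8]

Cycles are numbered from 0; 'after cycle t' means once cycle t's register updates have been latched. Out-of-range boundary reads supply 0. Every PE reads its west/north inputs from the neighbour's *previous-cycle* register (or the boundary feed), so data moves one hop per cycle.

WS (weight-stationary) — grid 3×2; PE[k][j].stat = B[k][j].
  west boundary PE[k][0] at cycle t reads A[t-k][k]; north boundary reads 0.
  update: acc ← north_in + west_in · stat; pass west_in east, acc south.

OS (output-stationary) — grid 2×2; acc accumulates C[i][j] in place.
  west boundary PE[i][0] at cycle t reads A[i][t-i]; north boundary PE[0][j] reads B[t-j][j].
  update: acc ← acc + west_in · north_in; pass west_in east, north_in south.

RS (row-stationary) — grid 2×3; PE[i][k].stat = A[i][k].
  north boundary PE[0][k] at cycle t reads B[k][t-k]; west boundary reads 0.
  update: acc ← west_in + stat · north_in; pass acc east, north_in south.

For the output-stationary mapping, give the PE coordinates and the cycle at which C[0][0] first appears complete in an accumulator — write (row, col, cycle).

(row, col, cycle) = (0, 0, 2)

OS — PE[0][0] is where C[0][0] collects:
  [0] (0,0) acc=63 (h:9 v:7)
  [1] (0,0) acc=93 (h:6 v:5)
  [2] (0,0) acc=107 (h:2 v:7)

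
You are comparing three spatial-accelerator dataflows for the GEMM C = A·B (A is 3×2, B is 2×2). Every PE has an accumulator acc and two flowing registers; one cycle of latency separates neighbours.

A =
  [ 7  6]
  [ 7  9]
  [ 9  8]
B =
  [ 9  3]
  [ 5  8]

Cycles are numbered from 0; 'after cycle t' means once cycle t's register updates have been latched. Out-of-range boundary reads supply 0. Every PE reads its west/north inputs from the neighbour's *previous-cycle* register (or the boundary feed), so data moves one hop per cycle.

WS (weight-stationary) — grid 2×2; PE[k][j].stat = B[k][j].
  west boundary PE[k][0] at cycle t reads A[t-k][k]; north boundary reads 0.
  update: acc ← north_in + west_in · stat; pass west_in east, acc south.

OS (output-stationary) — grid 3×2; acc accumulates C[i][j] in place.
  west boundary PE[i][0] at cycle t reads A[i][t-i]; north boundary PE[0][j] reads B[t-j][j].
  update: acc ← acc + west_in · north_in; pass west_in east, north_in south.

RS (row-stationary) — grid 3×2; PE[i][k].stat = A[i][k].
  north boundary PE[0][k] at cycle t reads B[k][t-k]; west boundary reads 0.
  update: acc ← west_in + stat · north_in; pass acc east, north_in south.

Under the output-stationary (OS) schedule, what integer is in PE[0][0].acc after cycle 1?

OS 3×2: PE[0][0] cycle-by-cycle (with neighbour feeds):
  t=0 PE[0][0]: acc=63 h=7 v=9
  t=1 PE[0][0]: acc=93 h=6 v=5

PE[0][0].acc = 93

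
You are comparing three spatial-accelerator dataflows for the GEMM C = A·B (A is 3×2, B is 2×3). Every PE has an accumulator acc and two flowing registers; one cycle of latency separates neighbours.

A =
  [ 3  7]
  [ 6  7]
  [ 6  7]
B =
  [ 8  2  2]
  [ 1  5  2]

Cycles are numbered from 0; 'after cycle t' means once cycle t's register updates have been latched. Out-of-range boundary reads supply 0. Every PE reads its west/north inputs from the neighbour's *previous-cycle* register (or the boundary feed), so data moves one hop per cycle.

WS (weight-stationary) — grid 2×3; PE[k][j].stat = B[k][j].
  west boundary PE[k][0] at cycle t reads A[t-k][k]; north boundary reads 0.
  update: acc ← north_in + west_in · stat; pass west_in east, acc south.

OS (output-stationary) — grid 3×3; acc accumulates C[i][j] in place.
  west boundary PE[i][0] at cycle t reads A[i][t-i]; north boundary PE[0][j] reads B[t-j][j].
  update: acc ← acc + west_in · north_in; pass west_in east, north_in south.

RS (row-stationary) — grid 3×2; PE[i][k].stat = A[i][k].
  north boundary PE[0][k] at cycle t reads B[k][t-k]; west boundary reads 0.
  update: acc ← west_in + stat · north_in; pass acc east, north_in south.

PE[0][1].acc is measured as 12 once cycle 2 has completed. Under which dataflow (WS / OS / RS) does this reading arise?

dataflow = WS

Under WS (2×3), PE[0][1]:
  @0  [0,1]  acc 0  |  →0  ↓0
  @1  [0,1]  acc 6  |  →3  ↓6
  @2  [0,1]  acc 12  |  →6  ↓12
Under OS (3×3), PE[0][1]:
  @0  [0,1]  acc 0  |  →0  ↓0
  @1  [0,1]  acc 6  |  →3  ↓2
  @2  [0,1]  acc 41  |  →7  ↓5
Under RS (3×2), PE[0][1]:
  @0  [0,1]  acc 0  |  →0  ↓0
  @1  [0,1]  acc 31  |  →31  ↓1
  @2  [0,1]  acc 41  |  →41  ↓5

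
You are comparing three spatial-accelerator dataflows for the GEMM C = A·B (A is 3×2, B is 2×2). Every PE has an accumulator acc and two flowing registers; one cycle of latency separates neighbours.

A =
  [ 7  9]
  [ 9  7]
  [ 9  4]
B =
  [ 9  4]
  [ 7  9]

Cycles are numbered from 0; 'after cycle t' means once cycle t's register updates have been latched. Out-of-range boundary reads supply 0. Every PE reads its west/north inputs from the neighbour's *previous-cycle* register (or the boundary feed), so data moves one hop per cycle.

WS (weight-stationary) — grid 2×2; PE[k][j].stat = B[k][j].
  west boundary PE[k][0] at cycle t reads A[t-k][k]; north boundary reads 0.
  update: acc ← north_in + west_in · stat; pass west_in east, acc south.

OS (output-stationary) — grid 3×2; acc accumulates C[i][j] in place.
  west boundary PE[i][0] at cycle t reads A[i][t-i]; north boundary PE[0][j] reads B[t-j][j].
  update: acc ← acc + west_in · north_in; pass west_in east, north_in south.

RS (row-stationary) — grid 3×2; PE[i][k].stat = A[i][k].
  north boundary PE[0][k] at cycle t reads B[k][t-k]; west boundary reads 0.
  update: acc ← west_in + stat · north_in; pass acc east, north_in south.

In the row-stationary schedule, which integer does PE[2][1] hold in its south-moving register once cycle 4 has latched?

RS (3×2). Following PE[2][1] plus its west/north inputs:
  [0] (1,1) acc=0 (h:0 v:0)
  [0] (2,0) acc=0 (h:0 v:0)
  [0] (2,1) acc=0 (h:0 v:0)
  [1] (1,1) acc=0 (h:0 v:0)
  [1] (2,0) acc=0 (h:0 v:0)
  [1] (2,1) acc=0 (h:0 v:0)
  [2] (1,1) acc=130 (h:130 v:7)
  [2] (2,0) acc=81 (h:81 v:9)
  [2] (2,1) acc=0 (h:0 v:0)
  [3] (1,1) acc=99 (h:99 v:9)
  [3] (2,0) acc=36 (h:36 v:4)
  [3] (2,1) acc=109 (h:109 v:7)
  [4] (1,1) acc=0 (h:0 v:0)
  [4] (2,0) acc=0 (h:0 v:0)
  [4] (2,1) acc=72 (h:72 v:9)

register = 9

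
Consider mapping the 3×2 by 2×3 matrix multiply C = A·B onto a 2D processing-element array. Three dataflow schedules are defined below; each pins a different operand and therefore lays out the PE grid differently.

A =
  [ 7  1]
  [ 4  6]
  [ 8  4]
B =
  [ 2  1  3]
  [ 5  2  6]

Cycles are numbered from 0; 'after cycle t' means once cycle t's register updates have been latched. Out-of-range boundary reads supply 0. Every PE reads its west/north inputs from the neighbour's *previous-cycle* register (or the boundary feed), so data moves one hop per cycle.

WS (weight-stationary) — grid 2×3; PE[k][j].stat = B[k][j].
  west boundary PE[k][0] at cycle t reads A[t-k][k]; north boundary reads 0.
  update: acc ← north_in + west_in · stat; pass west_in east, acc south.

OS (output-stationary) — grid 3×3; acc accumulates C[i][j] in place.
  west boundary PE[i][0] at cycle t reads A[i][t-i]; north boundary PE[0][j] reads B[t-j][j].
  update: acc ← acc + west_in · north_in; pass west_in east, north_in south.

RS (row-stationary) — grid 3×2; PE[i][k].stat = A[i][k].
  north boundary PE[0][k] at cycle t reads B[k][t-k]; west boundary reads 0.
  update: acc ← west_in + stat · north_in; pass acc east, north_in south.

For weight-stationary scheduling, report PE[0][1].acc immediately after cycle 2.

WS 2×3: PE[0][1] cycle-by-cycle (with neighbour feeds):
  t=0 PE[0][0]: acc=14 h=7 v=14
  t=0 PE[0][1]: acc=0 h=0 v=0
  t=1 PE[0][0]: acc=8 h=4 v=8
  t=1 PE[0][1]: acc=7 h=7 v=7
  t=2 PE[0][0]: acc=16 h=8 v=16
  t=2 PE[0][1]: acc=4 h=4 v=4

PE[0][1].acc = 4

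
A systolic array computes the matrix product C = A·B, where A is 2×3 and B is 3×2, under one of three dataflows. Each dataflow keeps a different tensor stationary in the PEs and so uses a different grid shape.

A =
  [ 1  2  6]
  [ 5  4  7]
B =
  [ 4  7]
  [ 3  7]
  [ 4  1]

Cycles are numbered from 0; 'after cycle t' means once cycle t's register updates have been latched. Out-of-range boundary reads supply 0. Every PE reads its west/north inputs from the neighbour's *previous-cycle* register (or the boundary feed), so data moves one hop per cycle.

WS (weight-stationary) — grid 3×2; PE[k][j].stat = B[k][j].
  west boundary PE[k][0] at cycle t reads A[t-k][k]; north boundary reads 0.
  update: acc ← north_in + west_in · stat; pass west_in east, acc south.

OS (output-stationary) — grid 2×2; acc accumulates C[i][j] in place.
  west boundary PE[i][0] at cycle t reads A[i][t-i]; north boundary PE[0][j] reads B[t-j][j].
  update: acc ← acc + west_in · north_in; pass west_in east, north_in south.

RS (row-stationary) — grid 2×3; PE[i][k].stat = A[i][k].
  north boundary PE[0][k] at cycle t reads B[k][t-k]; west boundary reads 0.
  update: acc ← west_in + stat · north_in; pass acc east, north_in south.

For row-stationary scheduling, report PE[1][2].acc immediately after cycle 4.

RS on a 2×3 grid — tracing PE[1][2] and its feeders:
  0: (0,2).acc=0  regs=<0,0>
  0: (1,1).acc=0  regs=<0,0>
  0: (1,2).acc=0  regs=<0,0>
  1: (0,2).acc=0  regs=<0,0>
  1: (1,1).acc=0  regs=<0,0>
  1: (1,2).acc=0  regs=<0,0>
  2: (0,2).acc=34  regs=<34,4>
  2: (1,1).acc=32  regs=<32,3>
  2: (1,2).acc=0  regs=<0,0>
  3: (0,2).acc=27  regs=<27,1>
  3: (1,1).acc=63  regs=<63,7>
  3: (1,2).acc=60  regs=<60,4>
  4: (0,2).acc=0  regs=<0,0>
  4: (1,1).acc=0  regs=<0,0>
  4: (1,2).acc=70  regs=<70,1>

PE[1][2].acc = 70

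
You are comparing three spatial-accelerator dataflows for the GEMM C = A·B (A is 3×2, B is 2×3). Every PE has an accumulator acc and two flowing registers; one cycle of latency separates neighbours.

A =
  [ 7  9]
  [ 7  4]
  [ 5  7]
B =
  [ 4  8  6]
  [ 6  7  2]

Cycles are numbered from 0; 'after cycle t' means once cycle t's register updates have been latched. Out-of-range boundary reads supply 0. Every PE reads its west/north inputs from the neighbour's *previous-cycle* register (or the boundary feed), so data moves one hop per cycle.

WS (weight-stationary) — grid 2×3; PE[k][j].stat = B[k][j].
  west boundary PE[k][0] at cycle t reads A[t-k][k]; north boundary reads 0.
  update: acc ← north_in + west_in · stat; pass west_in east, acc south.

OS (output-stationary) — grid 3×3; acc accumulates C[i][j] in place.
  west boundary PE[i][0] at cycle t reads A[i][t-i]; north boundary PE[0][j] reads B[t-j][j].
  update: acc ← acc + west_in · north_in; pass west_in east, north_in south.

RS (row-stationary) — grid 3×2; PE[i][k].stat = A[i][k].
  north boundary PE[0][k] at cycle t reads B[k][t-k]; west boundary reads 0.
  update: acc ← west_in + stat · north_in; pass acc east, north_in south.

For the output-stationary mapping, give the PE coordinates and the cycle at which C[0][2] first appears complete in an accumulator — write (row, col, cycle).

Under OS, C[0][2] lands at PE[0][2]:
  @0  [0,2]  acc 0  |  →0  ↓0
  @1  [0,2]  acc 0  |  →0  ↓0
  @2  [0,2]  acc 42  |  →7  ↓6
  @3  [0,2]  acc 60  |  →9  ↓2

(row, col, cycle) = (0, 2, 3)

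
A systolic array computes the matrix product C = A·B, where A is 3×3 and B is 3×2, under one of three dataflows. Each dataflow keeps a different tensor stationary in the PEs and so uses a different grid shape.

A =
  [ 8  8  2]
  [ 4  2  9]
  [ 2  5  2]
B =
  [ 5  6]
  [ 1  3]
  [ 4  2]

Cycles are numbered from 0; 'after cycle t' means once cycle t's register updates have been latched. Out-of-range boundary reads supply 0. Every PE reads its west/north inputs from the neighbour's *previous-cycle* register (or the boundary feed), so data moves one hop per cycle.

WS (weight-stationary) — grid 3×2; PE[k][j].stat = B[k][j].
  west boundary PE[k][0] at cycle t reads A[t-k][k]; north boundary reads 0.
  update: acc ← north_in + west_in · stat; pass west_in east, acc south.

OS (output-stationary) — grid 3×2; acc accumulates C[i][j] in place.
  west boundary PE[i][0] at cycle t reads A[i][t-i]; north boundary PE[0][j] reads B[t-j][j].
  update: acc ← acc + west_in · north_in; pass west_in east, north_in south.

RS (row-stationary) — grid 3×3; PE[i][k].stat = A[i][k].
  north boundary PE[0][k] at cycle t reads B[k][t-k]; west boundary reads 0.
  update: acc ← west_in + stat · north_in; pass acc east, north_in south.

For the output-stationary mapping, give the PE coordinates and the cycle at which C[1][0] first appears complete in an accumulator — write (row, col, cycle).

(row, col, cycle) = (1, 0, 3)

OS — PE[1][0] is where C[1][0] collects:
  cycle 0: PE[1][0] → acc 0, east 0, south 0
  cycle 1: PE[1][0] → acc 20, east 4, south 5
  cycle 2: PE[1][0] → acc 22, east 2, south 1
  cycle 3: PE[1][0] → acc 58, east 9, south 4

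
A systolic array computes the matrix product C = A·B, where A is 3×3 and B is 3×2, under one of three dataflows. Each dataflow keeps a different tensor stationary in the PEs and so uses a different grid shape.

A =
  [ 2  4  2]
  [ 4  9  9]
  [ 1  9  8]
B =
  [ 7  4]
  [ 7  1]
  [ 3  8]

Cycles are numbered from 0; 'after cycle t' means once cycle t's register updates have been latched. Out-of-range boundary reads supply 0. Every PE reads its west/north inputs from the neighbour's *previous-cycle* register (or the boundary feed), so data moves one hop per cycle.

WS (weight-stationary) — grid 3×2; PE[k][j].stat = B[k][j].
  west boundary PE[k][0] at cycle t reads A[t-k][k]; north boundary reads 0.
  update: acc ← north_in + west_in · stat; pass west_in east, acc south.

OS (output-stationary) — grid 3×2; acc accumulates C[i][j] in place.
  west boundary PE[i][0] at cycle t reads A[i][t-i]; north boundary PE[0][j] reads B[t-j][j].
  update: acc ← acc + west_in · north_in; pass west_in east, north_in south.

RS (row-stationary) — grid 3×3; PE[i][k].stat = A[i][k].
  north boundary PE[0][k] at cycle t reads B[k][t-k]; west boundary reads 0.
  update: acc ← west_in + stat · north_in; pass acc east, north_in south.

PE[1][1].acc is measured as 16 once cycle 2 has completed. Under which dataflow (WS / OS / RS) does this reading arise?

dataflow = OS

— WS: 3×2; PE[1][1] trace:
  c0 r1c1: 0 / 0 / 0
  c1 r1c1: 0 / 0 / 0
  c2 r1c1: 12 / 4 / 12
— OS: 3×2; PE[1][1] trace:
  c0 r1c1: 0 / 0 / 0
  c1 r1c1: 0 / 0 / 0
  c2 r1c1: 16 / 4 / 4
— RS: 3×3; PE[1][1] trace:
  c0 r1c1: 0 / 0 / 0
  c1 r1c1: 0 / 0 / 0
  c2 r1c1: 91 / 91 / 7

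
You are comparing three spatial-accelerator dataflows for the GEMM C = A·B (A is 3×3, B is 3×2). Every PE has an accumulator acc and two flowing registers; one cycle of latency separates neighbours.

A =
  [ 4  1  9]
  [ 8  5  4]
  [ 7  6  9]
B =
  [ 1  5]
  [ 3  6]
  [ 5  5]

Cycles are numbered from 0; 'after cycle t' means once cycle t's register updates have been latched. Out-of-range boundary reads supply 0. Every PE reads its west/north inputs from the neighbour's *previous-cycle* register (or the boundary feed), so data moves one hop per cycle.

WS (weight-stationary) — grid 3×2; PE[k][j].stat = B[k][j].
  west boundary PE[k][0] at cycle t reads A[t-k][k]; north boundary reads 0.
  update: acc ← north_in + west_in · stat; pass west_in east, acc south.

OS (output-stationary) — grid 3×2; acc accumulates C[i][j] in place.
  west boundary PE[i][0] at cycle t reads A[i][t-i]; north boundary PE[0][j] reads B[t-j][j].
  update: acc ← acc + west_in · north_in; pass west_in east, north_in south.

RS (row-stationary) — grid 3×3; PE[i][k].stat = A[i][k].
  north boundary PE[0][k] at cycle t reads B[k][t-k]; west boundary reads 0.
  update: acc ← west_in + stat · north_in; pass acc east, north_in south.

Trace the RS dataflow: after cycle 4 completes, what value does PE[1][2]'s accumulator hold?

PE[1][2].acc = 90

Tracing RS — 3×3 array, target PE[1][2]:
  @0  [0,2]  acc 0  |  →0  ↓0
  @0  [1,1]  acc 0  |  →0  ↓0
  @0  [1,2]  acc 0  |  →0  ↓0
  @1  [0,2]  acc 0  |  →0  ↓0
  @1  [1,1]  acc 0  |  →0  ↓0
  @1  [1,2]  acc 0  |  →0  ↓0
  @2  [0,2]  acc 52  |  →52  ↓5
  @2  [1,1]  acc 23  |  →23  ↓3
  @2  [1,2]  acc 0  |  →0  ↓0
  @3  [0,2]  acc 71  |  →71  ↓5
  @3  [1,1]  acc 70  |  →70  ↓6
  @3  [1,2]  acc 43  |  →43  ↓5
  @4  [0,2]  acc 0  |  →0  ↓0
  @4  [1,1]  acc 0  |  →0  ↓0
  @4  [1,2]  acc 90  |  →90  ↓5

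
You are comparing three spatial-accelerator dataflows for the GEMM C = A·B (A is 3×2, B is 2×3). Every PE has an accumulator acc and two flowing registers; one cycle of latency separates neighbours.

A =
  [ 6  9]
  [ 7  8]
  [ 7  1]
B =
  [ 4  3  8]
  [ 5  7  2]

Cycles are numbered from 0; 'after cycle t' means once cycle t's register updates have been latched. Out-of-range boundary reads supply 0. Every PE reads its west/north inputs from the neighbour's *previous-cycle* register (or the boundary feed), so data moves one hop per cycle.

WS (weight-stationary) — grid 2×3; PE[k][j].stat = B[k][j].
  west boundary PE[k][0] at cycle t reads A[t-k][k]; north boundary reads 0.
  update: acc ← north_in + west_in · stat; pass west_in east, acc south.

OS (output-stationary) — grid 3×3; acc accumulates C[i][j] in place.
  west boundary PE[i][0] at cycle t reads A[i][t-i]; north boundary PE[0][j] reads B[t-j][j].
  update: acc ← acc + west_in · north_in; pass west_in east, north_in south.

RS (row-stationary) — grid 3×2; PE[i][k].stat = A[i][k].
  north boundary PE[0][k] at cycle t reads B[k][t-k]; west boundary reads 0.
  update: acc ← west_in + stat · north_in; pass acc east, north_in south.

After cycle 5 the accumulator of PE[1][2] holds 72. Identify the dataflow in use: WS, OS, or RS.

— WS: 2×3; PE[1][2] trace:
  @0  [1,2]  acc 0  |  →0  ↓0
  @1  [1,2]  acc 0  |  →0  ↓0
  @2  [1,2]  acc 0  |  →0  ↓0
  @3  [1,2]  acc 66  |  →9  ↓66
  @4  [1,2]  acc 72  |  →8  ↓72
  @5  [1,2]  acc 58  |  →1  ↓58
— OS: 3×3; PE[1][2] trace:
  @0  [1,2]  acc 0  |  →0  ↓0
  @1  [1,2]  acc 0  |  →0  ↓0
  @2  [1,2]  acc 0  |  →0  ↓0
  @3  [1,2]  acc 56  |  →7  ↓8
  @4  [1,2]  acc 72  |  →8  ↓2
  @5  [1,2]  acc 72  |  →0  ↓0
RS (3×2): PE[1][2] does not exist.

dataflow = OS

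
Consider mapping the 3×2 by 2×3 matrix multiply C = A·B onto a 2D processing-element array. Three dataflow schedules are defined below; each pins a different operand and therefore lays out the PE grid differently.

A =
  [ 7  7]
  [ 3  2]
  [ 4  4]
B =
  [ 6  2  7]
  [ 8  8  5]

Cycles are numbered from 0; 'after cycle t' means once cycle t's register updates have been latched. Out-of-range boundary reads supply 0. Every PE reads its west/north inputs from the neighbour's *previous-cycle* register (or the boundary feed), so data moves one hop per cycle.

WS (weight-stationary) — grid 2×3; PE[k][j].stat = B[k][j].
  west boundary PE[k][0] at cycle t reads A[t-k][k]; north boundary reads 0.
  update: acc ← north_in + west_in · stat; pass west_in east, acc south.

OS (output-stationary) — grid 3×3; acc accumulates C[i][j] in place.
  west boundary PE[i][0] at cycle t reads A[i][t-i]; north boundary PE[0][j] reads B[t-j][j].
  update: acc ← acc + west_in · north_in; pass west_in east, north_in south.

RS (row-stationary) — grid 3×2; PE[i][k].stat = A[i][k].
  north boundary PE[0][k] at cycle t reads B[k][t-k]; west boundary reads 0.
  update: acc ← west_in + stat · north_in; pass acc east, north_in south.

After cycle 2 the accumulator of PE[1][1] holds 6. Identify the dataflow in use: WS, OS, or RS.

— WS: 2×3; PE[1][1] trace:
  step 0 · PE1,1: acc=0; fwd→0 fwd↓0
  step 1 · PE1,1: acc=0; fwd→0 fwd↓0
  step 2 · PE1,1: acc=70; fwd→7 fwd↓70
— OS: 3×3; PE[1][1] trace:
  step 0 · PE1,1: acc=0; fwd→0 fwd↓0
  step 1 · PE1,1: acc=0; fwd→0 fwd↓0
  step 2 · PE1,1: acc=6; fwd→3 fwd↓2
— RS: 3×2; PE[1][1] trace:
  step 0 · PE1,1: acc=0; fwd→0 fwd↓0
  step 1 · PE1,1: acc=0; fwd→0 fwd↓0
  step 2 · PE1,1: acc=34; fwd→34 fwd↓8

dataflow = OS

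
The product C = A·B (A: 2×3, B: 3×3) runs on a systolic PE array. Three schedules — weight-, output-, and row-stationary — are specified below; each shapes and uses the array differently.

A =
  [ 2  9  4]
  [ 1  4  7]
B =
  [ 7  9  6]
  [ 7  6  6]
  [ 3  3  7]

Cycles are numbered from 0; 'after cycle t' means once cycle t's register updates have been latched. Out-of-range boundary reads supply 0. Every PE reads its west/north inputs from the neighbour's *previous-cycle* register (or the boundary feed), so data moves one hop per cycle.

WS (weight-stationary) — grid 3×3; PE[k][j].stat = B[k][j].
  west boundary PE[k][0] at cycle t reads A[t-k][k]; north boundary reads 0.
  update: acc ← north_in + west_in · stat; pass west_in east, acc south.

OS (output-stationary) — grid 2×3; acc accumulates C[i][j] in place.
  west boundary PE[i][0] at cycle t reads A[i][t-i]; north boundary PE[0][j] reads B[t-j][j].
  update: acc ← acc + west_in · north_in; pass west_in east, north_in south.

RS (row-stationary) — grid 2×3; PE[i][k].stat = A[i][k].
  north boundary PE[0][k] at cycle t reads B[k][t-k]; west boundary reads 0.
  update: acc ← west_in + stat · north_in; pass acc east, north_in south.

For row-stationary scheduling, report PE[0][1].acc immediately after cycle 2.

Tracing RS — 2×3 array, target PE[0][1]:
  @0  [0,0]  acc 14  |  →14  ↓7
  @0  [0,1]  acc 0  |  →0  ↓0
  @1  [0,0]  acc 18  |  →18  ↓9
  @1  [0,1]  acc 77  |  →77  ↓7
  @2  [0,0]  acc 12  |  →12  ↓6
  @2  [0,1]  acc 72  |  →72  ↓6

PE[0][1].acc = 72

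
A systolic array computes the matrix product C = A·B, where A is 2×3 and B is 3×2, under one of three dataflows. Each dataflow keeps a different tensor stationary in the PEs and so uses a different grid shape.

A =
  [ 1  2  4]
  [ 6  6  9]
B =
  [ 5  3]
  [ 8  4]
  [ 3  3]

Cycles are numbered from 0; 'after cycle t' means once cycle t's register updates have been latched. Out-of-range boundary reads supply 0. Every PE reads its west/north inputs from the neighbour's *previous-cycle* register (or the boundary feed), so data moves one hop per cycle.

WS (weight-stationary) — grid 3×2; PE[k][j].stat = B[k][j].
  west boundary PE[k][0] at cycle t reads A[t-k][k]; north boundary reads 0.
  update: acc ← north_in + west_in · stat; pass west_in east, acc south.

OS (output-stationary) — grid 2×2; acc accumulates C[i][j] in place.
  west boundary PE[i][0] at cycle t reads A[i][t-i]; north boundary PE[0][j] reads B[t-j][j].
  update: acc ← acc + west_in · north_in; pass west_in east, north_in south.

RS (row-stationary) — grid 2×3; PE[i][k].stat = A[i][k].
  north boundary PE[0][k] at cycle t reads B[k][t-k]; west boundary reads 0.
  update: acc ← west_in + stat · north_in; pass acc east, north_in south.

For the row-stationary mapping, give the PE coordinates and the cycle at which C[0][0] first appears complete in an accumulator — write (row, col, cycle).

RS: C[0][0] accumulates in PE[0][2]:
  c0 r0c2: 0 / 0 / 0
  c1 r0c2: 0 / 0 / 0
  c2 r0c2: 33 / 33 / 3

(row, col, cycle) = (0, 2, 2)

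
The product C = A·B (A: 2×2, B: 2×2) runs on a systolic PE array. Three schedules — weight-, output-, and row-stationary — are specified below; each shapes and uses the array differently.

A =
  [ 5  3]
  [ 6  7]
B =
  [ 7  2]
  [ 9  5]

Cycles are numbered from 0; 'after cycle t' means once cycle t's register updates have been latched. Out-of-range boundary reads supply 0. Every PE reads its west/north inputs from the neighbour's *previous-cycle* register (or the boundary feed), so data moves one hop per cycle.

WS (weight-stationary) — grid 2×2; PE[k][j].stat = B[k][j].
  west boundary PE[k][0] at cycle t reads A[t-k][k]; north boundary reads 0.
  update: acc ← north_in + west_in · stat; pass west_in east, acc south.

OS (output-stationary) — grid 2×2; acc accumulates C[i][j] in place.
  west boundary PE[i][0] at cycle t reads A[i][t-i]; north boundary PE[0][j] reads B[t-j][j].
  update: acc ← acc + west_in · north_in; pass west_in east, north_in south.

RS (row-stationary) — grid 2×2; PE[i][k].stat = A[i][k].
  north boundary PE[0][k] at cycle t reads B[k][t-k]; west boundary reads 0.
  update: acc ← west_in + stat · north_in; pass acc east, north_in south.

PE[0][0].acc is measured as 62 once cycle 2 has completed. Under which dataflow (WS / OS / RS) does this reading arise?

dataflow = OS

— WS: 2×2; PE[0][0] trace:
  @0  [0,0]  acc 35  |  →5  ↓35
  @1  [0,0]  acc 42  |  →6  ↓42
  @2  [0,0]  acc 0  |  →0  ↓0
— OS: 2×2; PE[0][0] trace:
  @0  [0,0]  acc 35  |  →5  ↓7
  @1  [0,0]  acc 62  |  →3  ↓9
  @2  [0,0]  acc 62  |  →0  ↓0
— RS: 2×2; PE[0][0] trace:
  @0  [0,0]  acc 35  |  →35  ↓7
  @1  [0,0]  acc 10  |  →10  ↓2
  @2  [0,0]  acc 0  |  →0  ↓0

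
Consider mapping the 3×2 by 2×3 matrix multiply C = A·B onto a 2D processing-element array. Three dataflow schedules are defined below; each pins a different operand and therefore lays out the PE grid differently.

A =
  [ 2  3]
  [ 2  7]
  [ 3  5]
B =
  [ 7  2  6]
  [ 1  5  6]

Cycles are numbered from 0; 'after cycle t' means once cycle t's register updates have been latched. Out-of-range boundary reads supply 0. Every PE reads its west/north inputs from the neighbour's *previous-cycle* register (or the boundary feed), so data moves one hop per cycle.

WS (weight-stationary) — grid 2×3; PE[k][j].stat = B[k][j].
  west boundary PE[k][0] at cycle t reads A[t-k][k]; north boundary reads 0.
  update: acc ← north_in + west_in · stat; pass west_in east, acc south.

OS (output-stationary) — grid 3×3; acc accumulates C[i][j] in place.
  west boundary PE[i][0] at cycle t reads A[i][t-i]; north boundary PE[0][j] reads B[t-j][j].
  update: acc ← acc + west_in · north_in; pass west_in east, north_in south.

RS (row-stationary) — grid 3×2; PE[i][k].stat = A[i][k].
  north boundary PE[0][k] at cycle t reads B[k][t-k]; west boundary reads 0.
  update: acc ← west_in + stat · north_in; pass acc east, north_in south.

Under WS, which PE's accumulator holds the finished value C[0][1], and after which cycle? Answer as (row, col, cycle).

Under WS, C[0][1] lands at PE[1][1]:
  [0] (1,1) acc=0 (h:0 v:0)
  [1] (1,1) acc=0 (h:0 v:0)
  [2] (1,1) acc=19 (h:3 v:19)

(row, col, cycle) = (1, 1, 2)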